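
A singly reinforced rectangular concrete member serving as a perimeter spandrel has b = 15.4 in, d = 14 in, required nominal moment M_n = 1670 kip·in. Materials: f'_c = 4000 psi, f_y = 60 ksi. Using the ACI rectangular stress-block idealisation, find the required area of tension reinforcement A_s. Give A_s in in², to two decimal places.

From M_n = 0.85 f'_c a b (d − a/2):
a = d − √(d² − 2M_n/(0.85 f'_c b)) = 14 − √(14² − 2 × 1670/(0.85 × 4 × 15.4)) = 2.502 in.
A_s = 0.85 f'_c a b / f_y = 0.85 × 4 × 2.502 × 15.4 / 60 = 2.183 in².

A_s ≈ 2.18 in²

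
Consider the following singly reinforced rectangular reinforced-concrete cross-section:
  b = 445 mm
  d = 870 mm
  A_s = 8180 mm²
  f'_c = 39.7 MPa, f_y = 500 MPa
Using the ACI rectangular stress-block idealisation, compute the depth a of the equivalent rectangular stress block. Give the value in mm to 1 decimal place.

a ≈ 272.4 mm

T = A_s f_y = 8180 × 500 = 4090000 N = 4090 kN.
Setting C = 0.85 f'_c a b equal to T: a = 4090000/(0.85 × 39.7 × 445) = 272.4 mm.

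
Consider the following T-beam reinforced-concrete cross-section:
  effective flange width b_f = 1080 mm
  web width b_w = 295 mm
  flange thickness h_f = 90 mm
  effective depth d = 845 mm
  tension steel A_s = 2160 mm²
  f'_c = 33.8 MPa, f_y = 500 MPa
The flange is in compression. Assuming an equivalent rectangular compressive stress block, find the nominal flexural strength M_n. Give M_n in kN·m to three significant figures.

M_n ≈ 894 kN·m

Tension: T = A_s f_y = 2160 × 500 = 1080000 N.
Try a within the flange: a = T/(0.85 f'_c b_f) = 1080000/(0.85 × 33.8 × 1080) = 34.81 mm.
Since a = 34.81 ≤ h_f = 90 mm, the stress block lies entirely in the flange; analyse as a rectangular beam of width b_f.
M_n = T(d − a/2) = 1080000 × (845 − 17.405) = 893.80 × 10⁶ N·mm.
M_n = 893.80 kN·m.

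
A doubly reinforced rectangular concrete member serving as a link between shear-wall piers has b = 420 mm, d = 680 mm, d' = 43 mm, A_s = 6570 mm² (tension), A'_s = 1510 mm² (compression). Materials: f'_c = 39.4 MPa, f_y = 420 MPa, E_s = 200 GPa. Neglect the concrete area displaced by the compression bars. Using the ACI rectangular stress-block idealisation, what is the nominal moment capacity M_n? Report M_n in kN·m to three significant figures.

Assume both tension and compression steel yield.
Net tension couple steel: A_s − A'_s = 5060 mm².
a = (A_s − A'_s) f_y / (0.85 f'_c b) = 2125200/(0.85 × 39.4 × 420) = 151.09 mm.
c = a/β₁ = 151.09/0.769 = 196.48 mm; ε'_s = 0.003(c − d')/c = 0.0023 ≥ f_y/E_s = 0.0021, so compression steel does yield.
M_n = (A_s − A'_s) f_y (d − a/2) + A'_s f_y (d − d') = [2125200 × (680 − 75.545) + 634200 × (680 − 43)] × 10⁻⁶ = 1284.59 + 403.99 = 1688.58 kN·m.

M_n ≈ 1690 kN·m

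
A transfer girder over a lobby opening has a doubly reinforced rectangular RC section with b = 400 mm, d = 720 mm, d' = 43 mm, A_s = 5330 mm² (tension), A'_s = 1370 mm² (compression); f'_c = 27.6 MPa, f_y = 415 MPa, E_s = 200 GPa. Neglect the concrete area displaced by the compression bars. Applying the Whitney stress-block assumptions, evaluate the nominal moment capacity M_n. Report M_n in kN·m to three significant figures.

M_n ≈ 1420 kN·m

Assume both tension and compression steel yield.
Net tension couple steel: A_s − A'_s = 3960 mm².
a = (A_s − A'_s) f_y / (0.85 f'_c b) = 1643400/(0.85 × 27.6 × 400) = 175.13 mm.
c = a/β₁ = 175.13/0.85 = 206.04 mm; ε'_s = 0.003(c − d')/c = 0.0024 ≥ f_y/E_s = 0.0021, so compression steel does yield.
M_n = (A_s − A'_s) f_y (d − a/2) + A'_s f_y (d − d') = [1643400 × (720 − 87.565) + 568550 × (720 − 43)] × 10⁻⁶ = 1039.34 + 384.91 = 1424.25 kN·m.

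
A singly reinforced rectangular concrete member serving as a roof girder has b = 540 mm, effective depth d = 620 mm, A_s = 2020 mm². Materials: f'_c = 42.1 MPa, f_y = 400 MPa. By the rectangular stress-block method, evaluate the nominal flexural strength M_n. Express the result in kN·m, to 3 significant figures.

T = A_s f_y = 2020 × 400 = 808000 N = 808 kN.
From C = T: a = T/(0.85 f'_c b) = 808000/(0.85 × 42.1 × 540) = 41.81 mm.
M_n = T(d − a/2) = 808 kN × (620 − 20.905) mm = 484.07 kN·m.

M_n ≈ 484 kN·m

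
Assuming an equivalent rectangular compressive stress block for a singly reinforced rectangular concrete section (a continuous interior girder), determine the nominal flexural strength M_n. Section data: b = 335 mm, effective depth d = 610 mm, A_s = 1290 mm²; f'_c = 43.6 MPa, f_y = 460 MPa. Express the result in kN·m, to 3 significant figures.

M_n ≈ 348 kN·m

T = A_s f_y = 1290 × 460 = 593400 N = 593.4 kN.
From C = T: a = T/(0.85 f'_c b) = 593400/(0.85 × 43.6 × 335) = 47.80 mm.
M_n = T(d − a/2) = 593.4 kN × (610 − 23.9) mm = 347.79 kN·m.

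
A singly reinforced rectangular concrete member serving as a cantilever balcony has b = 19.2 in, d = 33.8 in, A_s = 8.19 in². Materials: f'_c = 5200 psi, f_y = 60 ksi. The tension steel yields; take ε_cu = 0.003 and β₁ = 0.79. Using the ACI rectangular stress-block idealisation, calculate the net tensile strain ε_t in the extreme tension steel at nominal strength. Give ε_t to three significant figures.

ε_t ≈ 0.0108

a = A_s f_y/(0.85 f'_c b) = 5.790 in.
β₁ = 0.79, so c = a/β₁ = 5.790/0.79 = 7.329 in.
From the linear strain diagram with ε_cu = 0.003: ε_t = 0.003 (d − c)/c = 0.003 × (33.8 − 7.329)/7.329 = 0.0108.
Since ε_t ≥ 0.005, the section is tension-controlled.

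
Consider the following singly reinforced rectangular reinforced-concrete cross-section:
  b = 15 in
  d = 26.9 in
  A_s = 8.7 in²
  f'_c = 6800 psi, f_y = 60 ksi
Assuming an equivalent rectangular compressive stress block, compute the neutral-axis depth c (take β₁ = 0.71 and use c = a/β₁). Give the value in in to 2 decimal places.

c ≈ 8.48 in

T = A_s f_y = 8.7 × 60 = 522 kips.
a = T/(0.85 f'_c b) = 522/(0.85 × 6.8 × 15) = 6.0208 in.
With β₁ = 0.71, c = a/β₁ = 6.0208/0.71 = 8.48 in.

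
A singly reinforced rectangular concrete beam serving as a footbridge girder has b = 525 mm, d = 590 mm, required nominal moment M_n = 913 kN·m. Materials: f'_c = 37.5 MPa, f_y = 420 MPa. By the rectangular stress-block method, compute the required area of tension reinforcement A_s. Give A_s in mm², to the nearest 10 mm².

A_s ≈ 4030 mm²

With M_n = 0.85 f'_c a b (d − a/2), solve the quadratic for a:
a = d − √(d² − 2M_n/(0.85 f'_c b)) = 590 − √(590² − 2 × 913×10⁶/(0.85 × 37.5 × 525)) = 101.14 mm.
A_s = 0.85 f'_c a b / f_y = 0.85 × 37.5 × 101.14 × 525 / 420 = 4029.8 mm².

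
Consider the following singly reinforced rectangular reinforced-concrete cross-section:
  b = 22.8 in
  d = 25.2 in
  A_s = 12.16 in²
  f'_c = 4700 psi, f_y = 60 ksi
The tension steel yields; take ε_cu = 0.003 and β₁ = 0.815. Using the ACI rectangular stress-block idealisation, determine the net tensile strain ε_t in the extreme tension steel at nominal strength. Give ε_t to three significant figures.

ε_t ≈ 0.00469

a = A_s f_y/(0.85 f'_c b) = 8.010 in.
β₁ = 0.815, so c = a/β₁ = 8.010/0.815 = 9.828 in.
From the linear strain diagram with ε_cu = 0.003: ε_t = 0.003 (d − c)/c = 0.003 × (25.2 − 9.828)/9.828 = 0.00469.
ε_t is between 0.004 and 0.005 — transition zone.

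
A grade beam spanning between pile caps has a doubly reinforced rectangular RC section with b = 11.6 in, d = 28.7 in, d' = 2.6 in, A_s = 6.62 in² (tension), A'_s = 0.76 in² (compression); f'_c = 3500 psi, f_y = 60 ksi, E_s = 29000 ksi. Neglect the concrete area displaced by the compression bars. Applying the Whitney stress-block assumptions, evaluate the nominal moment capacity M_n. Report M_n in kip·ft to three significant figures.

Assume both steels yield.
a = (A_s − A'_s) f_y/(0.85 f'_c b) = (6.62 − 0.76) × 60/(0.85 × 3.5 × 11.6) = 10.188 in.
c = a/β₁ = 10.188/0.85 = 11.986 in; ε'_s = 0.003(c − d')/c = 0.0023 ≥ ε_y = 0.0021, so the compression steel yields.
M_n = (A_s − A'_s) f_y (d − a/2) + A'_s f_y (d − d') = 351.6 × (28.7 − 5.094) + 45.6 × (28.7 − 2.6) = 8299.9 + 1190.2 = 9490.1 kip·in = 9490.1/12 = 790.84 kip·ft.

M_n ≈ 791 kip·ft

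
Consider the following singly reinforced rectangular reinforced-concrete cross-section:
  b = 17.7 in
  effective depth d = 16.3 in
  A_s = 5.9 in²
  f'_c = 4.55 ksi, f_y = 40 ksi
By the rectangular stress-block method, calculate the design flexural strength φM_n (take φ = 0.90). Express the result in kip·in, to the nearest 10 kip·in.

φM_n ≈ 3100 kip·in

T = A_s f_y = 5.9 × 40 = 236 kips.
a = T/(0.85 f'_c b) = 236/(0.85 × 4.55 × 17.7) = 3.448 in.
M_n = T(d − a/2) = 236 × (16.3 − 1.724) = 3439.9 kip·in.
φM_n = 0.90 × 3439.9 = 3095.9 kip·in.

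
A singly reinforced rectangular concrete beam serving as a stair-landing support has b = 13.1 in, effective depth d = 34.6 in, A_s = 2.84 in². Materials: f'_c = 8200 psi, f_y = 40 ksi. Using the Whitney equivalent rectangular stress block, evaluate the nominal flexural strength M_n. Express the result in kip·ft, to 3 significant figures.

T = A_s f_y = 2.84 × 40 = 113.6 kips.
a = T/(0.85 f'_c b) = 113.6/(0.85 × 8.2 × 13.1) = 1.244 in.
M_n = T(d − a/2) = 113.6 × (34.6 − 0.622) = 3859.9 kip·in = 3859.9/12 = 321.66 kip·ft.

M_n ≈ 322 kip·ft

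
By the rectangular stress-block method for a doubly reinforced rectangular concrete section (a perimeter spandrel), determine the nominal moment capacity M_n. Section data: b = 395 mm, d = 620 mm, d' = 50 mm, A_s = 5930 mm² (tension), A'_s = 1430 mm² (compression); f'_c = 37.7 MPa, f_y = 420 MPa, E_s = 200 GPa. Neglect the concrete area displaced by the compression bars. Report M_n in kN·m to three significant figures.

Assume both tension and compression steel yield.
Net tension couple steel: A_s − A'_s = 4500 mm².
a = (A_s − A'_s) f_y / (0.85 f'_c b) = 1890000/(0.85 × 37.7 × 395) = 149.32 mm.
c = a/β₁ = 149.32/0.781 = 191.19 mm; ε'_s = 0.003(c − d')/c = 0.0022 ≥ f_y/E_s = 0.0021, so compression steel does yield.
M_n = (A_s − A'_s) f_y (d − a/2) + A'_s f_y (d − d') = [1890000 × (620 − 74.66) + 600600 × (620 − 50)] × 10⁻⁶ = 1030.69 + 342.34 = 1373.03 kN·m.

M_n ≈ 1370 kN·m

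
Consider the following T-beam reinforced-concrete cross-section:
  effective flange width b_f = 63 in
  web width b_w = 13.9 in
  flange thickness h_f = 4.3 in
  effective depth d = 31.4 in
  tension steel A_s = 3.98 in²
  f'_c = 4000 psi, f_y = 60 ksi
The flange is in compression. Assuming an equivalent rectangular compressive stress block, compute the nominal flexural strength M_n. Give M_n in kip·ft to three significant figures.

Tension: T = A_s f_y = 3.98 × 60 = 238.8 kips.
Try a within the flange: a = T/(0.85 f'_c b_f) = 238.8/(0.85 × 4 × 63) = 1.115 in.
Since a = 1.115 ≤ h_f = 4.3 in, the stress block lies entirely in the flange; analyse as a rectangular beam of width b_f.
M_n = T(d − a/2) = 238.8 × (31.4 − 0.5575) = 7365.2 kip·in.
M_n = 7365.2/12 = 613.77 kip·ft.

M_n ≈ 614 kip·ft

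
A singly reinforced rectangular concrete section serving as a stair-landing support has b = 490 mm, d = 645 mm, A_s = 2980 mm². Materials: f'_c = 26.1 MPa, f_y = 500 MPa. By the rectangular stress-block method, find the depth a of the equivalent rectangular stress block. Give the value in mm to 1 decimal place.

a ≈ 137.1 mm

T = A_s f_y = 2980 × 500 = 1490000 N = 1490 kN.
Setting C = 0.85 f'_c a b equal to T: a = 1490000/(0.85 × 26.1 × 490) = 137.1 mm.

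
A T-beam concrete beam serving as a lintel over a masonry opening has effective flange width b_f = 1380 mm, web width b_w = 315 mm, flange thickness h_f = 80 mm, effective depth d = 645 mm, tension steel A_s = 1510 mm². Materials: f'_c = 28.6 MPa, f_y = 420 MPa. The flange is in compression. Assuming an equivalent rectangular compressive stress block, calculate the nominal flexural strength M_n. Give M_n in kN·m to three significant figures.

Tension: T = A_s f_y = 1510 × 420 = 634200 N.
Try a within the flange: a = T/(0.85 f'_c b_f) = 634200/(0.85 × 28.6 × 1380) = 18.90 mm.
Since a = 18.90 ≤ h_f = 80 mm, the stress block lies entirely in the flange; analyse as a rectangular beam of width b_f.
M_n = T(d − a/2) = 634200 × (645 − 9.45) = 403.07 × 10⁶ N·mm.
M_n = 403.07 kN·m.

M_n ≈ 403 kN·m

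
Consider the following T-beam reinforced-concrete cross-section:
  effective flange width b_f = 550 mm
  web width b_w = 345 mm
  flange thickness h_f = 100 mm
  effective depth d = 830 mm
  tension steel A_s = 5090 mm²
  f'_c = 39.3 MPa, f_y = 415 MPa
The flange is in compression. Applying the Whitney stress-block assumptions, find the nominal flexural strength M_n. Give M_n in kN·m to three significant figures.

M_n ≈ 1630 kN·m

Tension: T = A_s f_y = 5090 × 415 = 2112350 N.
Try a within the flange: a = T/(0.85 f'_c b_f) = 2112350/(0.85 × 39.3 × 550) = 114.97 mm.
a = 114.97 > h_f = 100 mm: the block extends into the web. Split into flange-overhang and web parts.
C_f = 0.85 f'_c (b_f − b_w) h_f = 0.85 × 39.3 × (550 − 345) × 100 = 684803 N.
Remaining web compression depth: a_w = (T − C_f)/(0.85 f'_c b_w) = (2112350 − 684803)/(0.85 × 39.3 × 345) = 123.87 mm.
M_n = C_f(d − h_f/2) + (T − C_f)(d − a_w/2) = 684803 × (830 − 50) + 1427547 × (830 − 61.935) = 534.15 + 1096.45 = 1630.60 × 10⁶ N·mm.
M_n = 1630.60 kN·m.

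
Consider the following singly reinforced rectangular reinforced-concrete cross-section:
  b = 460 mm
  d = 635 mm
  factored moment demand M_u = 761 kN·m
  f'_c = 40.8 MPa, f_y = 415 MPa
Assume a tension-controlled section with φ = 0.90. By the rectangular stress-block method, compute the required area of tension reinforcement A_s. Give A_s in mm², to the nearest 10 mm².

M_n = M_u/φ = 761/0.90 = 845.556 kN·m.
With M_n = 0.85 f'_c a b (d − a/2), solve the quadratic for a:
a = d − √(d² − 2M_n/(0.85 f'_c b)) = 635 − √(635² − 2 × 845.556×10⁶/(0.85 × 40.8 × 460)) = 89.82 mm.
A_s = 0.85 f'_c a b / f_y = 0.85 × 40.8 × 89.82 × 460 / 415 = 3452.7 mm².

A_s ≈ 3450 mm²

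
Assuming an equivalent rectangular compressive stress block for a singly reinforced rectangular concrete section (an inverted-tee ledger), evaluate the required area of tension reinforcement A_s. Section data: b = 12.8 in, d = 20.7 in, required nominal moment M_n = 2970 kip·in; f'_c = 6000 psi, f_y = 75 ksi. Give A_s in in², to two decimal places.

From M_n = 0.85 f'_c a b (d − a/2):
a = d − √(d² − 2M_n/(0.85 f'_c b)) = 20.7 − √(20.7² − 2 × 2970/(0.85 × 6 × 12.8)) = 2.329 in.
A_s = 0.85 f'_c a b / f_y = 0.85 × 6 × 2.329 × 12.8 / 75 = 2.027 in².

A_s ≈ 2.03 in²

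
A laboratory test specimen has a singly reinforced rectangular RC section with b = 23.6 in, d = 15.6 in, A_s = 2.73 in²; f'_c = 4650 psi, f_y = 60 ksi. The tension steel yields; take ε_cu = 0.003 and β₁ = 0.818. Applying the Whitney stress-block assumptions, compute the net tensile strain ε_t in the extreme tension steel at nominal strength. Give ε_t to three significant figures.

a = A_s f_y/(0.85 f'_c b) = 1.756 in.
β₁ = 0.818, so c = a/β₁ = 1.756/0.818 = 2.147 in.
From the linear strain diagram with ε_cu = 0.003: ε_t = 0.003 (d − c)/c = 0.003 × (15.6 − 2.147)/2.147 = 0.0188.
Since ε_t ≥ 0.005, the section is tension-controlled.

ε_t ≈ 0.0188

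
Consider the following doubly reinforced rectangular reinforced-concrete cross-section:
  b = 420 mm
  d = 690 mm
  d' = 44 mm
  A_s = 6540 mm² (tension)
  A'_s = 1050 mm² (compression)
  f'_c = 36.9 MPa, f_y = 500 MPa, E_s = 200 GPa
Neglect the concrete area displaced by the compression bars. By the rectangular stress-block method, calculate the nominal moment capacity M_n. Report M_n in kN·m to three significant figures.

M_n ≈ 1950 kN·m

Assume both tension and compression steel yield.
Net tension couple steel: A_s − A'_s = 5490 mm².
a = (A_s − A'_s) f_y / (0.85 f'_c b) = 2745000/(0.85 × 36.9 × 420) = 208.38 mm.
c = a/β₁ = 208.38/0.786 = 265.11 mm; ε'_s = 0.003(c − d')/c = 0.0025 ≥ f_y/E_s = 0.0025, so compression steel does yield.
M_n = (A_s − A'_s) f_y (d − a/2) + A'_s f_y (d − d') = [2745000 × (690 − 104.19) + 525000 × (690 − 44)] × 10⁻⁶ = 1608.05 + 339.15 = 1947.20 kN·m.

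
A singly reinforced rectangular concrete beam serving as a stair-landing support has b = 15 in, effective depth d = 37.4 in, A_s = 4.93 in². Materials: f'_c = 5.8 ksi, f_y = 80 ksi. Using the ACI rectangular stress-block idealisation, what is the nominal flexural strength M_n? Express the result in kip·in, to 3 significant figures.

T = A_s f_y = 4.93 × 80 = 394.4 kips.
a = T/(0.85 f'_c b) = 394.4/(0.85 × 5.8 × 15) = 5.333 in.
M_n = T(d − a/2) = 394.4 × (37.4 − 2.6665) = 13698.9 kip·in.

M_n ≈ 13700 kip·in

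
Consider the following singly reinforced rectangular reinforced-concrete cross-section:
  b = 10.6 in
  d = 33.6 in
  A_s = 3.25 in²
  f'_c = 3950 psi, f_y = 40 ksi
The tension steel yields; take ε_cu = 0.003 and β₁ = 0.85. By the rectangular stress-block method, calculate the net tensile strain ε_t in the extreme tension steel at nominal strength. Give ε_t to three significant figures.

ε_t ≈ 0.0205

a = A_s f_y/(0.85 f'_c b) = 3.653 in.
β₁ = 0.85, so c = a/β₁ = 3.653/0.85 = 4.298 in.
From the linear strain diagram with ε_cu = 0.003: ε_t = 0.003 (d − c)/c = 0.003 × (33.6 − 4.298)/4.298 = 0.0205.
Since ε_t ≥ 0.005, the section is tension-controlled.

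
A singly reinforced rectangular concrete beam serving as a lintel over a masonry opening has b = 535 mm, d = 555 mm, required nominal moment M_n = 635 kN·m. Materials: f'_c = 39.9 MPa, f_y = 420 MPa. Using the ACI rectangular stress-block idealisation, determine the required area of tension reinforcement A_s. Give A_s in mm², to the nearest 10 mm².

A_s ≈ 2900 mm²

With M_n = 0.85 f'_c a b (d − a/2), solve the quadratic for a:
a = d − √(d² − 2M_n/(0.85 f'_c b)) = 555 − √(555² − 2 × 635×10⁶/(0.85 × 39.9 × 535)) = 67.12 mm.
A_s = 0.85 f'_c a b / f_y = 0.85 × 39.9 × 67.12 × 535 / 420 = 2899.7 mm².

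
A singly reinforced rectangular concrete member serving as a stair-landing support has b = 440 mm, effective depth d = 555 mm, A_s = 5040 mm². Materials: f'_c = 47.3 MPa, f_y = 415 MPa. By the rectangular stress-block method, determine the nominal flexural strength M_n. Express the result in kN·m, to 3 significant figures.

M_n ≈ 1040 kN·m

T = A_s f_y = 5040 × 415 = 2091600 N = 2091.6 kN.
From C = T: a = T/(0.85 f'_c b) = 2091600/(0.85 × 47.3 × 440) = 118.23 mm.
M_n = T(d − a/2) = 2091.6 kN × (555 − 59.115) mm = 1037.19 kN·m.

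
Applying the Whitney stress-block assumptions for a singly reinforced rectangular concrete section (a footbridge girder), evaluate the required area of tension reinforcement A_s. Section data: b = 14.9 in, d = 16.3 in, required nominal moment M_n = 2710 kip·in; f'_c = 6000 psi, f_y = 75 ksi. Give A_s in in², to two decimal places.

A_s ≈ 2.39 in²

From M_n = 0.85 f'_c a b (d − a/2):
a = d − √(d² − 2M_n/(0.85 f'_c b)) = 16.3 − √(16.3² − 2 × 2710/(0.85 × 6 × 14.9)) = 2.359 in.
A_s = 0.85 f'_c a b / f_y = 0.85 × 6 × 2.359 × 14.9 / 75 = 2.390 in².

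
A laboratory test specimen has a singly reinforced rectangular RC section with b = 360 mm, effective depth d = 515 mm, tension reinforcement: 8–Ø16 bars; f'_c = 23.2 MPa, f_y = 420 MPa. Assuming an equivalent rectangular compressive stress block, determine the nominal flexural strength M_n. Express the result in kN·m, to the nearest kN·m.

M_n ≈ 316 kN·m

A_s = 8 × 201 = 1608 mm².
T = A_s f_y = 1608 × 420 = 675360 N = 675.36 kN.
From C = T: a = T/(0.85 f'_c b) = 675360/(0.85 × 23.2 × 360) = 95.13 mm.
M_n = T(d − a/2) = 675.36 kN × (515 − 47.565) mm = 315.69 kN·m.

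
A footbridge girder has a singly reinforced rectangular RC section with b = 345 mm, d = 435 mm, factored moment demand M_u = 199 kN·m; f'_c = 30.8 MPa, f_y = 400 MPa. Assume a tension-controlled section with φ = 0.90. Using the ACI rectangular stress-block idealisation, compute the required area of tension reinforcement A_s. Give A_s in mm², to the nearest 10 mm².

A_s ≈ 1370 mm²

M_n = M_u/φ = 199/0.90 = 221.111 kN·m.
With M_n = 0.85 f'_c a b (d − a/2), solve the quadratic for a:
a = d − √(d² − 2M_n/(0.85 f'_c b)) = 435 − √(435² − 2 × 221.111×10⁶/(0.85 × 30.8 × 345)) = 60.48 mm.
A_s = 0.85 f'_c a b / f_y = 0.85 × 30.8 × 60.48 × 345 / 400 = 1365.7 mm².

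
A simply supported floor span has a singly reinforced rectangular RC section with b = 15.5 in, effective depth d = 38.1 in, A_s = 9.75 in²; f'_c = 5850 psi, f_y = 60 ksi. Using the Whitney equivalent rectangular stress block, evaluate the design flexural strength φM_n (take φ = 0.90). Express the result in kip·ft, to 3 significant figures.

T = A_s f_y = 9.75 × 60 = 585 kips.
a = T/(0.85 f'_c b) = 585/(0.85 × 5.85 × 15.5) = 7.590 in.
M_n = T(d − a/2) = 585 × (38.1 − 3.795) = 20068.4 kip·in = 20068.4/12 = 1672.37 kip·ft.
φM_n = 0.90 × 1672.37 = 1505.13 kip·ft.

φM_n ≈ 1510 kip·ft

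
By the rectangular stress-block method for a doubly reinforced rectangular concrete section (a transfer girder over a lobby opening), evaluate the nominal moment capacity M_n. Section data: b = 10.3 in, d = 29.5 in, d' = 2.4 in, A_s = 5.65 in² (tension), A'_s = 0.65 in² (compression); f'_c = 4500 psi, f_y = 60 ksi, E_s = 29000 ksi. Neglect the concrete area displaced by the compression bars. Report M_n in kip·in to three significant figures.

Assume both steels yield.
a = (A_s − A'_s) f_y/(0.85 f'_c b) = (5.65 − 0.65) × 60/(0.85 × 4.5 × 10.3) = 7.615 in.
c = a/β₁ = 7.615/0.825 = 9.230 in; ε'_s = 0.003(c − d')/c = 0.0022 ≥ ε_y = 0.0021, so the compression steel yields.
M_n = (A_s − A'_s) f_y (d − a/2) + A'_s f_y (d − d') = 300 × (29.5 − 3.8075) + 39 × (29.5 − 2.4) = 7707.8 + 1056.9 = 8764.7 kip·in.

M_n ≈ 8760 kip·in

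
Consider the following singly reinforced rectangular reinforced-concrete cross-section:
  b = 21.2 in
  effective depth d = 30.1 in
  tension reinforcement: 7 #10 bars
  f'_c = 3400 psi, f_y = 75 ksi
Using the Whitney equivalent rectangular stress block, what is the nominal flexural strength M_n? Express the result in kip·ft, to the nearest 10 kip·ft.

A_s = 7 × 1.27 = 8.89 in².
T = A_s f_y = 8.89 × 75 = 666.75 kips.
a = T/(0.85 f'_c b) = 666.75/(0.85 × 3.4 × 21.2) = 10.883 in.
M_n = T(d − a/2) = 666.75 × (30.1 − 5.4415) = 16441.1 kip·in = 16441.1/12 = 1370.09 kip·ft.

M_n ≈ 1370 kip·ft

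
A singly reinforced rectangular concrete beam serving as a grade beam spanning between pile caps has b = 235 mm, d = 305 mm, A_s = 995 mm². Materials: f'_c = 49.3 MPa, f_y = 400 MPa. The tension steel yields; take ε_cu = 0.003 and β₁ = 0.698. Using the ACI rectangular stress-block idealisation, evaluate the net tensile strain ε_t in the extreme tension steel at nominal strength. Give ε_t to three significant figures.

ε_t ≈ 0.0128

a = A_s f_y/(0.85 f'_c b) = 40.42 mm.
β₁ = 0.698, so c = a/β₁ = 40.42/0.698 = 57.91 mm.
From the linear strain diagram with ε_cu = 0.003: ε_t = 0.003 (d − c)/c = 0.003 × (305 − 57.91)/57.91 = 0.0128.
Since ε_t ≥ 0.005, the section is tension-controlled.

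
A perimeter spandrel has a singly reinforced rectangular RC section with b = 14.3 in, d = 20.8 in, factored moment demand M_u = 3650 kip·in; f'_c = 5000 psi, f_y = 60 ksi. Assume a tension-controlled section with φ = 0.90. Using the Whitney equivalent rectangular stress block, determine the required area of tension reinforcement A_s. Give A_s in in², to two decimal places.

M_n = M_u/φ = 3650/0.90 = 4055.56 kip·in.
From M_n = 0.85 f'_c a b (d − a/2):
a = d − √(d² − 2M_n/(0.85 f'_c b)) = 20.8 − √(20.8² − 2 × 4055.56/(0.85 × 5 × 14.3)) = 3.503 in.
A_s = 0.85 f'_c a b / f_y = 0.85 × 5 × 3.503 × 14.3 / 60 = 3.548 in².

A_s ≈ 3.55 in²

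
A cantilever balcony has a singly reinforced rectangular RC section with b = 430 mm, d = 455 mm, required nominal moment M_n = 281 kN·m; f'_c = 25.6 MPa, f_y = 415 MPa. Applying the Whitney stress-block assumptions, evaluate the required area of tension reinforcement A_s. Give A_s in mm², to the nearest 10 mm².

With M_n = 0.85 f'_c a b (d − a/2), solve the quadratic for a:
a = d − √(d² − 2M_n/(0.85 f'_c b)) = 455 − √(455² − 2 × 281×10⁶/(0.85 × 25.6 × 430)) = 71.64 mm.
A_s = 0.85 f'_c a b / f_y = 0.85 × 25.6 × 71.64 × 430 / 415 = 1615.2 mm².

A_s ≈ 1620 mm²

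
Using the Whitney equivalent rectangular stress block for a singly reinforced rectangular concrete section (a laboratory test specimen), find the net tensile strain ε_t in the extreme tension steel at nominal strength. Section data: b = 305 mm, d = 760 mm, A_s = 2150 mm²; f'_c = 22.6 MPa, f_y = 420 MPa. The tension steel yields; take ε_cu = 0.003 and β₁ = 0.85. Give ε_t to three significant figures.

a = A_s f_y/(0.85 f'_c b) = 154.12 mm.
β₁ = 0.85, so c = a/β₁ = 154.12/0.85 = 181.32 mm.
From the linear strain diagram with ε_cu = 0.003: ε_t = 0.003 (d − c)/c = 0.003 × (760 − 181.32)/181.32 = 0.00957.
Since ε_t ≥ 0.005, the section is tension-controlled.

ε_t ≈ 0.00957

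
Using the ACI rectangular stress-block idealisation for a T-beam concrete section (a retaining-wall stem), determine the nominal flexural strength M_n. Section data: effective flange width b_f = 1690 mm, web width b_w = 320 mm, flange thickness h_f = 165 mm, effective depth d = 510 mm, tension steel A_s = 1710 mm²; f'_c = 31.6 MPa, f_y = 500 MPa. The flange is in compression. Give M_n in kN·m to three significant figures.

M_n ≈ 428 kN·m

Tension: T = A_s f_y = 1710 × 500 = 855000 N.
Try a within the flange: a = T/(0.85 f'_c b_f) = 855000/(0.85 × 31.6 × 1690) = 18.84 mm.
Since a = 18.84 ≤ h_f = 165 mm, the stress block lies entirely in the flange; analyse as a rectangular beam of width b_f.
M_n = T(d − a/2) = 855000 × (510 − 9.42) = 428.00 × 10⁶ N·mm.
M_n = 428.00 kN·m.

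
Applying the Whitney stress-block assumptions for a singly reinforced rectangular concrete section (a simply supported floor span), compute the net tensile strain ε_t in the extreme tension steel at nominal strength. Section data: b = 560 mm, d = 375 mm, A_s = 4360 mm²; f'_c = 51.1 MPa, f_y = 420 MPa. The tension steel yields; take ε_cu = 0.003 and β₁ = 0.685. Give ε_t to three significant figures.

ε_t ≈ 0.00724

a = A_s f_y/(0.85 f'_c b) = 75.28 mm.
β₁ = 0.685, so c = a/β₁ = 75.28/0.685 = 109.90 mm.
From the linear strain diagram with ε_cu = 0.003: ε_t = 0.003 (d − c)/c = 0.003 × (375 − 109.90)/109.90 = 0.00724.
Since ε_t ≥ 0.005, the section is tension-controlled.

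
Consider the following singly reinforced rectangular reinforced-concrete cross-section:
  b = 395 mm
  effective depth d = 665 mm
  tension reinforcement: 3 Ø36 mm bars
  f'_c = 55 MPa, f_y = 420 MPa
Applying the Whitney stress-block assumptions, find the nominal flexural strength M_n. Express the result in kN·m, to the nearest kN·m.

M_n ≈ 808 kN·m

A_s = 3 × 1018 = 3054 mm².
T = A_s f_y = 3054 × 420 = 1282680 N = 1282.68 kN.
From C = T: a = T/(0.85 f'_c b) = 1282680/(0.85 × 55 × 395) = 69.46 mm.
M_n = T(d − a/2) = 1282.68 kN × (665 − 34.73) mm = 808.43 kN·m.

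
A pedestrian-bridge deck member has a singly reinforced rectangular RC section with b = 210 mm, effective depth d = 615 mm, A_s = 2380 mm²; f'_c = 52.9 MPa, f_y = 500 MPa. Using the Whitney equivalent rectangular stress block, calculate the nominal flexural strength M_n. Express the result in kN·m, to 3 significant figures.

T = A_s f_y = 2380 × 500 = 1190000 N = 1190 kN.
From C = T: a = T/(0.85 f'_c b) = 1190000/(0.85 × 52.9 × 210) = 126.02 mm.
M_n = T(d − a/2) = 1190 kN × (615 − 63.01) mm = 656.87 kN·m.

M_n ≈ 657 kN·m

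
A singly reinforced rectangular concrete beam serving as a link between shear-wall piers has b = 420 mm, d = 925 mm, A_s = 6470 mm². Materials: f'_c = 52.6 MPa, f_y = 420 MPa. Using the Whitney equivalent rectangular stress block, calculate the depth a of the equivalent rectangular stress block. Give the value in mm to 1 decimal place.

a ≈ 144.7 mm

T = A_s f_y = 6470 × 420 = 2717400 N = 2717.4 kN.
Setting C = 0.85 f'_c a b equal to T: a = 2717400/(0.85 × 52.6 × 420) = 144.7 mm.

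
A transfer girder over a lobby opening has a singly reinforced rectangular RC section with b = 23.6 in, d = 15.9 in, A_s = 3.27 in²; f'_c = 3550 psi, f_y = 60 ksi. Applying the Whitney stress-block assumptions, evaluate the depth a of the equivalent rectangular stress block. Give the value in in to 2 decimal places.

T = A_s f_y = 3.27 × 60 = 196.2 kips.
a = T/(0.85 f'_c b) = 196.2/(0.85 × 3.55 × 23.6) = 2.76 in.

a ≈ 2.76 in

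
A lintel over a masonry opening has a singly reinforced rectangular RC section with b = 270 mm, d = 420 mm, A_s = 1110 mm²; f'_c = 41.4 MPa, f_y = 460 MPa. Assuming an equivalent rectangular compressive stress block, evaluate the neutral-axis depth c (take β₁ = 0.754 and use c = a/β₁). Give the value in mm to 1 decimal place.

T = A_s f_y = 1110 × 460 = 510600 N = 510.6 kN.
Setting C = 0.85 f'_c a b equal to T: a = 510600/(0.85 × 41.4 × 270) = 53.740 mm.
With β₁ = 0.754, c = a/β₁ = 53.740/0.754 = 71.3 mm.

c ≈ 71.3 mm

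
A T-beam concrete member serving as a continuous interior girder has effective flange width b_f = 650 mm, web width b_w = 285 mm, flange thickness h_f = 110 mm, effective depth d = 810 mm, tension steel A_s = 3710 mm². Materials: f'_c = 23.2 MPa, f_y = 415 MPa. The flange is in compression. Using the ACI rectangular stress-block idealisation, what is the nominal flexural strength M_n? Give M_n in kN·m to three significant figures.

M_n ≈ 1150 kN·m

Tension: T = A_s f_y = 3710 × 415 = 1539650 N.
Try a within the flange: a = T/(0.85 f'_c b_f) = 1539650/(0.85 × 23.2 × 650) = 120.12 mm.
a = 120.12 > h_f = 110 mm: the block extends into the web. Split into flange-overhang and web parts.
C_f = 0.85 f'_c (b_f − b_w) h_f = 0.85 × 23.2 × (650 − 285) × 110 = 791758 N.
Remaining web compression depth: a_w = (T − C_f)/(0.85 f'_c b_w) = (1539650 − 791758)/(0.85 × 23.2 × 285) = 133.07 mm.
M_n = C_f(d − h_f/2) + (T − C_f)(d − a_w/2) = 791758 × (810 − 55) + 747892 × (810 − 66.535) = 597.78 + 556.03 = 1153.81 × 10⁶ N·mm.
M_n = 1153.81 kN·m.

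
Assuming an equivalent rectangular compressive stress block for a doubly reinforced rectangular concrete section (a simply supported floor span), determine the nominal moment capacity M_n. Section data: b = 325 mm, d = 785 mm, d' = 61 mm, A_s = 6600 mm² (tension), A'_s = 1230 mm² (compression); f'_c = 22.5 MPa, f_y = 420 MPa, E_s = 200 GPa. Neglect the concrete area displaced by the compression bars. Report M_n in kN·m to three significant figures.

Assume both tension and compression steel yield.
Net tension couple steel: A_s − A'_s = 5370 mm².
a = (A_s − A'_s) f_y / (0.85 f'_c b) = 2255400/(0.85 × 22.5 × 325) = 362.86 mm.
c = a/β₁ = 362.86/0.85 = 426.89 mm; ε'_s = 0.003(c − d')/c = 0.0026 ≥ f_y/E_s = 0.0021, so compression steel does yield.
M_n = (A_s − A'_s) f_y (d − a/2) + A'_s f_y (d − d') = [2255400 × (785 − 181.43) + 516600 × (785 − 61)] × 10⁻⁶ = 1361.29 + 374.02 = 1735.31 kN·m.

M_n ≈ 1740 kN·m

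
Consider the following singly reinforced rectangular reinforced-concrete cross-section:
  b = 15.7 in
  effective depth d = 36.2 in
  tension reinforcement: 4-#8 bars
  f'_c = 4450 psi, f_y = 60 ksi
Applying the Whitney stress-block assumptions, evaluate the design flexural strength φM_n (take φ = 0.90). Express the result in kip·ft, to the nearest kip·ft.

A_s = 4 × 0.79 = 3.16 in².
T = A_s f_y = 3.16 × 60 = 189.6 kips.
a = T/(0.85 f'_c b) = 189.6/(0.85 × 4.45 × 15.7) = 3.193 in.
M_n = T(d − a/2) = 189.6 × (36.2 − 1.5965) = 6560.8 kip·in = 6560.8/12 = 546.73 kip·ft.
φM_n = 0.90 × 546.73 = 492.06 kip·ft.

φM_n ≈ 492 kip·ft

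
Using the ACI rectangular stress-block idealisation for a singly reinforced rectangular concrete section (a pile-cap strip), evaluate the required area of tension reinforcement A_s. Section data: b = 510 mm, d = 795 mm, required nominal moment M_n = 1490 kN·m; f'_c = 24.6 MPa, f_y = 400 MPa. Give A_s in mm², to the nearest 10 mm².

With M_n = 0.85 f'_c a b (d − a/2), solve the quadratic for a:
a = d − √(d² − 2M_n/(0.85 f'_c b)) = 795 − √(795² − 2 × 1490×10⁶/(0.85 × 24.6 × 510)) = 201.21 mm.
A_s = 0.85 f'_c a b / f_y = 0.85 × 24.6 × 201.21 × 510 / 400 = 5364.3 mm².

A_s ≈ 5360 mm²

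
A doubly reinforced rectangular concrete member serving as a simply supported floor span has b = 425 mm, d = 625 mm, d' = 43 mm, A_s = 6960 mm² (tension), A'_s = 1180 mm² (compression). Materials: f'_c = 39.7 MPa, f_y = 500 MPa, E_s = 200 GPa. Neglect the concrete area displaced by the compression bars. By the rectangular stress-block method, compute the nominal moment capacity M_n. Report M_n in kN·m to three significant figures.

M_n ≈ 1860 kN·m

Assume both tension and compression steel yield.
Net tension couple steel: A_s − A'_s = 5780 mm².
a = (A_s − A'_s) f_y / (0.85 f'_c b) = 2890000/(0.85 × 39.7 × 425) = 201.51 mm.
c = a/β₁ = 201.51/0.766 = 263.07 mm; ε'_s = 0.003(c − d')/c = 0.0025 ≥ f_y/E_s = 0.0025, so compression steel does yield.
M_n = (A_s − A'_s) f_y (d − a/2) + A'_s f_y (d − d') = [2890000 × (625 − 100.755) + 590000 × (625 − 43)] × 10⁻⁶ = 1515.07 + 343.38 = 1858.45 kN·m.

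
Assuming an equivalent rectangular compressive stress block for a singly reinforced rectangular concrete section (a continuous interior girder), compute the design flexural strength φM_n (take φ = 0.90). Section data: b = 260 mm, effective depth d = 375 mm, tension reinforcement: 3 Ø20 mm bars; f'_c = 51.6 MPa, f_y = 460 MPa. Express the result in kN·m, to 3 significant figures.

φM_n ≈ 139 kN·m

A_s = 3 × 314 = 942 mm².
T = A_s f_y = 942 × 460 = 433320 N = 433.32 kN.
From C = T: a = T/(0.85 f'_c b) = 433320/(0.85 × 51.6 × 260) = 38.00 mm.
M_n = T(d − a/2) = 433.32 kN × (375 − 19) mm = 154.26 kN·m.
φM_n = 0.90 × 154.26 = 138.83 kN·m.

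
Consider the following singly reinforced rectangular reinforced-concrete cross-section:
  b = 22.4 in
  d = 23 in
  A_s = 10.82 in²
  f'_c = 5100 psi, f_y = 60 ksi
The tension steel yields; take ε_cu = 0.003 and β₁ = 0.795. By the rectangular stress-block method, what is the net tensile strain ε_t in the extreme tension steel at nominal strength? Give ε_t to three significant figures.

ε_t ≈ 0.00520

a = A_s f_y/(0.85 f'_c b) = 6.686 in.
β₁ = 0.795, so c = a/β₁ = 6.686/0.795 = 8.410 in.
From the linear strain diagram with ε_cu = 0.003: ε_t = 0.003 (d − c)/c = 0.003 × (23 − 8.410)/8.410 = 0.00520.
Since ε_t ≥ 0.005, the section is tension-controlled.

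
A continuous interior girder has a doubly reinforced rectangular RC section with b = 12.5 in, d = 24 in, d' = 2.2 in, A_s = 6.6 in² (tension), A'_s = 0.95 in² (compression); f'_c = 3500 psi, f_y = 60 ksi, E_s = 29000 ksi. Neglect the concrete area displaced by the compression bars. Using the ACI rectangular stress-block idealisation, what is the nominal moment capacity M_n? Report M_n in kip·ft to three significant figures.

Assume both steels yield.
a = (A_s − A'_s) f_y/(0.85 f'_c b) = (6.6 − 0.95) × 60/(0.85 × 3.5 × 12.5) = 9.116 in.
c = a/β₁ = 9.116/0.85 = 10.725 in; ε'_s = 0.003(c − d')/c = 0.0024 ≥ ε_y = 0.0021, so the compression steel yields.
M_n = (A_s − A'_s) f_y (d − a/2) + A'_s f_y (d − d') = 339 × (24 − 4.558) + 57 × (24 − 2.2) = 6590.8 + 1242.6 = 7833.4 kip·in = 7833.4/12 = 652.78 kip·ft.

M_n ≈ 653 kip·ft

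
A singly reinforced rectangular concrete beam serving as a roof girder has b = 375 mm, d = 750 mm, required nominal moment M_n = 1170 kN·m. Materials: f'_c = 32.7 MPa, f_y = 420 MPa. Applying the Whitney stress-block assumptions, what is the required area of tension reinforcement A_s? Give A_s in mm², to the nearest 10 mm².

With M_n = 0.85 f'_c a b (d − a/2), solve the quadratic for a:
a = d − √(d² − 2M_n/(0.85 f'_c b)) = 750 − √(750² − 2 × 1170×10⁶/(0.85 × 32.7 × 375)) = 168.62 mm.
A_s = 0.85 f'_c a b / f_y = 0.85 × 32.7 × 168.62 × 375 / 420 = 4184.6 mm².

A_s ≈ 4180 mm²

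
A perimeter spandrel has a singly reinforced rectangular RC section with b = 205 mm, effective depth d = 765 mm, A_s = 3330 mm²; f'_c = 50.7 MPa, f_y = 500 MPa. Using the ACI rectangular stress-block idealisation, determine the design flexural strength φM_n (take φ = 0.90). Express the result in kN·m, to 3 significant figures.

φM_n ≈ 1010 kN·m

T = A_s f_y = 3330 × 500 = 1665000 N = 1665 kN.
From C = T: a = T/(0.85 f'_c b) = 1665000/(0.85 × 50.7 × 205) = 188.47 mm.
M_n = T(d − a/2) = 1665 kN × (765 − 94.235) mm = 1116.82 kN·m.
φM_n = 0.90 × 1116.82 = 1005.14 kN·m.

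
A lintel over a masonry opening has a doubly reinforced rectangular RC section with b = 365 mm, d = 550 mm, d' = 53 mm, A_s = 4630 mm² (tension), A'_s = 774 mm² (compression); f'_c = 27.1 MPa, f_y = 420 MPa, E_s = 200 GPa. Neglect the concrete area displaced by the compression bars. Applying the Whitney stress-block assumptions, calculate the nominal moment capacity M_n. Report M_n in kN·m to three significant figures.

M_n ≈ 896 kN·m

Assume both tension and compression steel yield.
Net tension couple steel: A_s − A'_s = 3856 mm².
a = (A_s − A'_s) f_y / (0.85 f'_c b) = 1619520/(0.85 × 27.1 × 365) = 192.62 mm.
c = a/β₁ = 192.62/0.85 = 226.61 mm; ε'_s = 0.003(c − d')/c = 0.0023 ≥ f_y/E_s = 0.0021, so compression steel does yield.
M_n = (A_s − A'_s) f_y (d − a/2) + A'_s f_y (d − d') = [1619520 × (550 − 96.31) + 325080 × (550 − 53)] × 10⁻⁶ = 734.76 + 161.56 = 896.32 kN·m.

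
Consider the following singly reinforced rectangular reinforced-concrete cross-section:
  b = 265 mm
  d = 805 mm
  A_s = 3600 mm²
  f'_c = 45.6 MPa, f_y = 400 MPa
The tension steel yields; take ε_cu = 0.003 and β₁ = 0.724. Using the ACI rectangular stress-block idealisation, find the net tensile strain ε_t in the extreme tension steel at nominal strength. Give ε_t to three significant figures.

ε_t ≈ 0.00947

a = A_s f_y/(0.85 f'_c b) = 140.20 mm.
β₁ = 0.724, so c = a/β₁ = 140.20/0.724 = 193.65 mm.
From the linear strain diagram with ε_cu = 0.003: ε_t = 0.003 (d − c)/c = 0.003 × (805 − 193.65)/193.65 = 0.00947.
Since ε_t ≥ 0.005, the section is tension-controlled.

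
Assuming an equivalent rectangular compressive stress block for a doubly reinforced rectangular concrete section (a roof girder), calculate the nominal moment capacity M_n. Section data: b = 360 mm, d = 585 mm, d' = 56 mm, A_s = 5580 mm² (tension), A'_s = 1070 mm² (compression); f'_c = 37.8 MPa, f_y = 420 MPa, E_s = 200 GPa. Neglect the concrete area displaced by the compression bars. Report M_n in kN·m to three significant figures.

Assume both tension and compression steel yield.
Net tension couple steel: A_s − A'_s = 4510 mm².
a = (A_s − A'_s) f_y / (0.85 f'_c b) = 1894200/(0.85 × 37.8 × 360) = 163.76 mm.
c = a/β₁ = 163.76/0.78 = 209.95 mm; ε'_s = 0.003(c − d')/c = 0.0022 ≥ f_y/E_s = 0.0021, so compression steel does yield.
M_n = (A_s − A'_s) f_y (d − a/2) + A'_s f_y (d − d') = [1894200 × (585 − 81.88) + 449400 × (585 − 56)] × 10⁻⁶ = 953.01 + 237.73 = 1190.74 kN·m.

M_n ≈ 1190 kN·m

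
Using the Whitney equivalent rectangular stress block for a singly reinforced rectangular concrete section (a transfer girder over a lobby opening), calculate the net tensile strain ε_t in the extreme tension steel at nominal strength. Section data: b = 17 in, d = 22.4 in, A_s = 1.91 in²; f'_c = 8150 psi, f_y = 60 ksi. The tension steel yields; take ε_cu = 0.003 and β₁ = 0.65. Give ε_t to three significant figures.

a = A_s f_y/(0.85 f'_c b) = 0.973 in.
β₁ = 0.65, so c = a/β₁ = 0.973/0.65 = 1.497 in.
From the linear strain diagram with ε_cu = 0.003: ε_t = 0.003 (d − c)/c = 0.003 × (22.4 − 1.497)/1.497 = 0.0419.
Since ε_t ≥ 0.005, the section is tension-controlled.

ε_t ≈ 0.0419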